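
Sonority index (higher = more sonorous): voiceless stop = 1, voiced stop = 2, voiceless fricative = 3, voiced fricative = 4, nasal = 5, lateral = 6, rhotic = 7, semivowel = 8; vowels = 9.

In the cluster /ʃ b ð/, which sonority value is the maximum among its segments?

4

/ʃ/ — voiceless fricative, sonority 3.
/b/ — voiced stop, sonority 2.
/ð/ — voiced fricative, sonority 4.
The maximum is 4.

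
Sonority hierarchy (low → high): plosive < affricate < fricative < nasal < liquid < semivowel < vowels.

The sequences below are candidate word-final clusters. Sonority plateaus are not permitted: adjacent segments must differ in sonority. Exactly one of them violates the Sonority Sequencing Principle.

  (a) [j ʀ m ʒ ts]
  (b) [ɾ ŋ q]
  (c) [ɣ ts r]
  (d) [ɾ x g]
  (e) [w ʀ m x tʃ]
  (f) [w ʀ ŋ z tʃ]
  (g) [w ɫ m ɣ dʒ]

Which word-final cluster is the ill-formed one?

(a) 6-5-4-3-2 → obeys
(b) 5-4-1 → obeys
(c) 3-2-5 → violates
(d) 5-3-1 → obeys
(e) 6-5-4-3-2 → obeys
(f) 6-5-4-3-2 → obeys
(g) 6-5-4-3-2 → obeys

c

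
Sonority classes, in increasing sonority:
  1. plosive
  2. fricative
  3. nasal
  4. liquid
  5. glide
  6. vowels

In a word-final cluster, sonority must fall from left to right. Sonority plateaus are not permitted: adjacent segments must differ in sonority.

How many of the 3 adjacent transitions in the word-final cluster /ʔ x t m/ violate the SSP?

2

/ʔ/: plosive = 1.
/x/: fricative = 2.
/t/: plosive = 1.
/m/: nasal = 3.
/ʔ/→/x/: 1→2 (does not fall) — violation.
/x/→/t/: 2→1 (falls) — ok.
/t/→/m/: 1→3 (does not fall) — violation.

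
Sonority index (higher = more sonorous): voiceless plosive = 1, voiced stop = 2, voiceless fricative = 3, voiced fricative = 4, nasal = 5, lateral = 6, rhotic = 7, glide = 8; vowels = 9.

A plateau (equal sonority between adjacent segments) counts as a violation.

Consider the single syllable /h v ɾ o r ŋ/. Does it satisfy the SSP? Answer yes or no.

yes

Onset: /h/ is a voiceless fricative (sonority 3), /v/ is a voiced fricative (sonority 4), /ɾ/ is a rhotic (sonority 7); then the nucleus /o/ (sonority 9).
Onset profile 3-4-7-9 — rises to the nucleus.
Coda: /r/ is a rhotic (sonority 7), /ŋ/ is a nasal (sonority 5).
Coda profile 9-7-5 — falls from the nucleus.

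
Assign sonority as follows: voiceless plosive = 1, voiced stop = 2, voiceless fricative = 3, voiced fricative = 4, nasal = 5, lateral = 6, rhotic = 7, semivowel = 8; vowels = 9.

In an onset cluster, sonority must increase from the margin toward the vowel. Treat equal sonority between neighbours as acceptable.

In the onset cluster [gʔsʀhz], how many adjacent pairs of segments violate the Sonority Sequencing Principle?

2

/g/: voiced stop = 2.
/ʔ/: voiceless plosive = 1.
/s/: voiceless fricative = 3.
/ʀ/: rhotic = 7.
/h/: voiceless fricative = 3.
/z/: voiced fricative = 4.
/g/→/ʔ/: 2→1 (does not rise) — violation.
/ʔ/→/s/: 1→3 (rises) — ok.
/s/→/ʀ/: 3→7 (rises) — ok.
/ʀ/→/h/: 7→3 (does not rise) — violation.
/h/→/z/: 3→4 (rises) — ok.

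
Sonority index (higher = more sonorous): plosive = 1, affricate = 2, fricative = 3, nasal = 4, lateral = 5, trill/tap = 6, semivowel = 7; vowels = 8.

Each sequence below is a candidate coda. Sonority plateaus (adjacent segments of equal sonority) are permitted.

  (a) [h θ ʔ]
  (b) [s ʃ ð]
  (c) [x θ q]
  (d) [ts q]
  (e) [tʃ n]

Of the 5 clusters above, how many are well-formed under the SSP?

4

(a) [h θ ʔ]: profile 3-3-1 — obeys.
(b) [s ʃ ð]: profile 3-3-3 — obeys.
(c) [x θ q]: profile 3-3-1 — obeys.
(d) [ts q]: profile 2-1 — obeys.
(e) [tʃ n]: profile 2-4 — violates.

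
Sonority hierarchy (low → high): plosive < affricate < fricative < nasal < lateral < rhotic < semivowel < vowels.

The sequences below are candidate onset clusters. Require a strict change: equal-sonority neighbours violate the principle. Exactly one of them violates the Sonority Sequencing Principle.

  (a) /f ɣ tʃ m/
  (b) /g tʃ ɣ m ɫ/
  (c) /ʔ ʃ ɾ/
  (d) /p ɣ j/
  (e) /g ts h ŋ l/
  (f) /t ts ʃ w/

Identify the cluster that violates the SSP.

(a) sonority 3-3-2-4: ill-formed.
(b) sonority 1-2-3-4-5: well-formed.
(c) sonority 1-3-6: well-formed.
(d) sonority 1-3-7: well-formed.
(e) sonority 1-2-3-4-5: well-formed.
(f) sonority 1-2-3-7: well-formed.

a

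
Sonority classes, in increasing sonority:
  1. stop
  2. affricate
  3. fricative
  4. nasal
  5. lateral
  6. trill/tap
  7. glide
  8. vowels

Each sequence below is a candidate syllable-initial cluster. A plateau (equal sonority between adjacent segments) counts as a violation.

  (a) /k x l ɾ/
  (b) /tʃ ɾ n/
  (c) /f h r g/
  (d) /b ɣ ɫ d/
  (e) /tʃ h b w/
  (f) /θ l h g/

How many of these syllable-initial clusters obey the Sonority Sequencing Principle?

(a) sonority 1-3-5-6: well-formed.
(b) sonority 2-6-4: ill-formed.
(c) sonority 3-3-6-1: ill-formed.
(d) sonority 1-3-5-1: ill-formed.
(e) sonority 2-3-1-7: ill-formed.
(f) sonority 3-5-3-1: ill-formed.

1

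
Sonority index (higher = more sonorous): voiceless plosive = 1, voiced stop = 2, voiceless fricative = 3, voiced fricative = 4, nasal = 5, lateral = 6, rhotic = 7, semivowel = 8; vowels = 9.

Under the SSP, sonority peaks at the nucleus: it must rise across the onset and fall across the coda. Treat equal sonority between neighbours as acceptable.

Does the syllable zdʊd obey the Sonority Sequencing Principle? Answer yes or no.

no

Onset: /z/ is a voiced fricative (sonority 4), /d/ is a voiced stop (sonority 2); then the nucleus /ʊ/ (sonority 9).
Onset profile 4-2-9 — does not rise throughout.
Coda: /d/ is a voiced stop (sonority 2).
Coda profile 9-2 — falls from the nucleus.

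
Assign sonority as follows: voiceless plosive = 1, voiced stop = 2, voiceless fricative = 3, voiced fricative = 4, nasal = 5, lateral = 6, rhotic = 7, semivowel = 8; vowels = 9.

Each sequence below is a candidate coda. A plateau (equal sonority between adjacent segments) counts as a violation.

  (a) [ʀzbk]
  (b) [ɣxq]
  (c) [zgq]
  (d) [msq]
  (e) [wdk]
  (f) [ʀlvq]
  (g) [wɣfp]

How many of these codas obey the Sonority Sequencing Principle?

7

(a) 7-4-2-1 → obeys
(b) 4-3-1 → obeys
(c) 4-2-1 → obeys
(d) 5-3-1 → obeys
(e) 8-2-1 → obeys
(f) 7-6-4-1 → obeys
(g) 8-4-3-1 → obeys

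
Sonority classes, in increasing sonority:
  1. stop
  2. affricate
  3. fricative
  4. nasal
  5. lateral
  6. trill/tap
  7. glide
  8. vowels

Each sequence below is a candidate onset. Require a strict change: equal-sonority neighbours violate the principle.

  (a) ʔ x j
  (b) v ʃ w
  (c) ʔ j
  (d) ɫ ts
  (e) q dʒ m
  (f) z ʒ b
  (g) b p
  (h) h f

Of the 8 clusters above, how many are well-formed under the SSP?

(a) 1-3-7 → obeys
(b) 3-3-7 → violates
(c) 1-7 → obeys
(d) 5-2 → violates
(e) 1-2-4 → obeys
(f) 3-3-1 → violates
(g) 1-1 → violates
(h) 3-3 → violates

3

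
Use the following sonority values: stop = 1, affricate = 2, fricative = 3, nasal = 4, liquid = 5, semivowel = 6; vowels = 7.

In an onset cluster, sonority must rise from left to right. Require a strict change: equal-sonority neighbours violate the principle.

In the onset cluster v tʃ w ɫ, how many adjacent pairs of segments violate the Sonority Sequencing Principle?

2

/v/: fricative = 3.
/tʃ/: affricate = 2.
/w/: semivowel = 6.
/ɫ/: liquid = 5.
/v/→/tʃ/: 3→2 (does not rise) — violation.
/tʃ/→/w/: 2→6 (rises) — ok.
/w/→/ɫ/: 6→5 (does not rise) — violation.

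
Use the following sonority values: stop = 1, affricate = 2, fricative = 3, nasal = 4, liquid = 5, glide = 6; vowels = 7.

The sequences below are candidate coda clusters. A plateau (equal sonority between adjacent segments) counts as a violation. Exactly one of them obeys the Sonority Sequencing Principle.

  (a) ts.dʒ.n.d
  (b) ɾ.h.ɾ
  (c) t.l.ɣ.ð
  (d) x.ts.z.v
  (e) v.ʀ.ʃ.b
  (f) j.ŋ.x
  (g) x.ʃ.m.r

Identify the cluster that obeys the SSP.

f

(a) 2-2-4-1 → violates
(b) 5-3-5 → violates
(c) 1-5-3-3 → violates
(d) 3-2-3-3 → violates
(e) 3-5-3-1 → violates
(f) 6-4-3 → obeys
(g) 3-3-4-5 → violates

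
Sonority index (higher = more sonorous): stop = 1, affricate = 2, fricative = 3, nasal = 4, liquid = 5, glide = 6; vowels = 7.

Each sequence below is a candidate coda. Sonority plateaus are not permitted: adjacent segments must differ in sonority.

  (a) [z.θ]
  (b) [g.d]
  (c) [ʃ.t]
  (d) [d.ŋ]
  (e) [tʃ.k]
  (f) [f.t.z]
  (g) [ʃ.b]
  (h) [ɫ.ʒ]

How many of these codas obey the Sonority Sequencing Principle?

(a) [z.θ]: profile 3-3 — violates.
(b) [g.d]: profile 1-1 — violates.
(c) [ʃ.t]: profile 3-1 — obeys.
(d) [d.ŋ]: profile 1-4 — violates.
(e) [tʃ.k]: profile 2-1 — obeys.
(f) [f.t.z]: profile 3-1-3 — violates.
(g) [ʃ.b]: profile 3-1 — obeys.
(h) [ɫ.ʒ]: profile 5-3 — obeys.

4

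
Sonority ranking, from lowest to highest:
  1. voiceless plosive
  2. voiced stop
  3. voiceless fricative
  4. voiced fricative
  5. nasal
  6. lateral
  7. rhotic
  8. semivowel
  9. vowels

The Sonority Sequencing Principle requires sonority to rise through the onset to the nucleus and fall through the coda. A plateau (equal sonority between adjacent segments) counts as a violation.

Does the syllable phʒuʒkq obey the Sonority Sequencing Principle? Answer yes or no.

no

Onset: /p/ is a voiceless plosive (sonority 1), /h/ is a voiceless fricative (sonority 3), /ʒ/ is a voiced fricative (sonority 4); then the nucleus /u/ (sonority 9).
Onset profile 1-3-4-9 — rises to the nucleus.
Coda: /ʒ/ is a voiced fricative (sonority 4), /k/ is a voiceless plosive (sonority 1), /q/ is a voiceless plosive (sonority 1).
Coda profile 9-4-1-1 — does not strictly fall throughout.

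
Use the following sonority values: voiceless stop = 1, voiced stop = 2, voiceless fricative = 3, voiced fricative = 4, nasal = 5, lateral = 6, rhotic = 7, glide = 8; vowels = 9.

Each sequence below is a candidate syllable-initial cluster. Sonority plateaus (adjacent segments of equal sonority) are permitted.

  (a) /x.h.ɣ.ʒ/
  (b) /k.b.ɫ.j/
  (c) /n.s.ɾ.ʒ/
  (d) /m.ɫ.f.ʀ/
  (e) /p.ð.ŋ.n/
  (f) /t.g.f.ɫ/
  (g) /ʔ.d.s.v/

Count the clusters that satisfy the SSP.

(a) sonority 3-3-4-4: well-formed.
(b) sonority 1-2-6-8: well-formed.
(c) sonority 5-3-7-4: ill-formed.
(d) sonority 5-6-3-7: ill-formed.
(e) sonority 1-4-5-5: well-formed.
(f) sonority 1-2-3-6: well-formed.
(g) sonority 1-2-3-4: well-formed.

5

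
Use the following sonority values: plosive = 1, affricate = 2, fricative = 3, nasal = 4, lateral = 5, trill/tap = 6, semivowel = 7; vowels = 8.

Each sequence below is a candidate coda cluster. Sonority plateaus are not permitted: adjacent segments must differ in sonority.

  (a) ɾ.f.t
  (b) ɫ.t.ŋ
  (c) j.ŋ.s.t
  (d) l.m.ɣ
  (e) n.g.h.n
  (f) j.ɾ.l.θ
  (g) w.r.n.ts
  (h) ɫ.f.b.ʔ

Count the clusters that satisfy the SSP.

5

(a) 6-3-1 → obeys
(b) 5-1-4 → violates
(c) 7-4-3-1 → obeys
(d) 5-4-3 → obeys
(e) 4-1-3-4 → violates
(f) 7-6-5-3 → obeys
(g) 7-6-4-2 → obeys
(h) 5-3-1-1 → violates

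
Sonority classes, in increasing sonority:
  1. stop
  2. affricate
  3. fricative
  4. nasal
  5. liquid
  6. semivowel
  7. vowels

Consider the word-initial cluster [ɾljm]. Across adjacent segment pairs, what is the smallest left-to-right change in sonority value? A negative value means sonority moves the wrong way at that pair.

-2

/ɾ/ — liquid, sonority 5.
/l/ — liquid, sonority 5.
/j/ — semivowel, sonority 6.
/m/ — nasal, sonority 4.
/ɾ/→/l/: change +0.
/l/→/j/: change +1.
/j/→/m/: change -2.
Minimum = -2.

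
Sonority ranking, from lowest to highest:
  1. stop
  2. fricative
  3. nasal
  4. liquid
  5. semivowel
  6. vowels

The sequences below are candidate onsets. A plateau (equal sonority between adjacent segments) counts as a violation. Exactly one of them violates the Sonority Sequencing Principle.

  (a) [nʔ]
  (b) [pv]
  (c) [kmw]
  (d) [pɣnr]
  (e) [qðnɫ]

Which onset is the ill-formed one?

(a) 3-1 → violates
(b) 1-2 → obeys
(c) 1-3-5 → obeys
(d) 1-2-3-4 → obeys
(e) 1-2-3-4 → obeys

a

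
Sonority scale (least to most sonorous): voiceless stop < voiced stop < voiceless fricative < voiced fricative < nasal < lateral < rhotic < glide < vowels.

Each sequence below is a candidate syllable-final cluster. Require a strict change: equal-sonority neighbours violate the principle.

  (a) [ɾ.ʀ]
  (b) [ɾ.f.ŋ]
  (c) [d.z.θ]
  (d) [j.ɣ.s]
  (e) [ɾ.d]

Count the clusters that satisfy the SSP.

2

(a) 7-7 → violates
(b) 7-3-5 → violates
(c) 2-4-3 → violates
(d) 8-4-3 → obeys
(e) 7-2 → obeys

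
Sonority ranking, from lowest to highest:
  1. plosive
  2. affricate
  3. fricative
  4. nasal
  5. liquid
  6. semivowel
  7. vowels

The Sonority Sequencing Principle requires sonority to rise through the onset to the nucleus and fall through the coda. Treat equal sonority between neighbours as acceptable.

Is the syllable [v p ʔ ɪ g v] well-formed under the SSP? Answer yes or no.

Onset: /v/ is a fricative (sonority 3), /p/ is a plosive (sonority 1), /ʔ/ is a plosive (sonority 1); then the nucleus /ɪ/ (sonority 7).
Onset profile 3-1-1-7 — does not rise throughout.
Coda: /g/ is a plosive (sonority 1), /v/ is a fricative (sonority 3).
Coda profile 7-1-3 — does not fall throughout.

no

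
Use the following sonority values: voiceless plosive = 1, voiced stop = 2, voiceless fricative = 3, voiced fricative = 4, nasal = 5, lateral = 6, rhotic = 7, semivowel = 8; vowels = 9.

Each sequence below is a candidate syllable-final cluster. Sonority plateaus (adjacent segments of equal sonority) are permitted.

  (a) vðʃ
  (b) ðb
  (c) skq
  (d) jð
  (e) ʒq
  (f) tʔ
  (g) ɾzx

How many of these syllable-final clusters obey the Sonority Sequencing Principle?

7

(a) vðʃ: profile 4-4-3 — obeys.
(b) ðb: profile 4-2 — obeys.
(c) skq: profile 3-1-1 — obeys.
(d) jð: profile 8-4 — obeys.
(e) ʒq: profile 4-1 — obeys.
(f) tʔ: profile 1-1 — obeys.
(g) ɾzx: profile 7-4-3 — obeys.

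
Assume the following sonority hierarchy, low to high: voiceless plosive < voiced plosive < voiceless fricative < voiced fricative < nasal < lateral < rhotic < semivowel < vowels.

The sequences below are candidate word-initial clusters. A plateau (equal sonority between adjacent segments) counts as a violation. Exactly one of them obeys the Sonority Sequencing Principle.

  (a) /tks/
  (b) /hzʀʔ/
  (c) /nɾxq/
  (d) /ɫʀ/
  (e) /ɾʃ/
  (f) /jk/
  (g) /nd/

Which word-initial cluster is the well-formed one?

(a) /tks/: profile 1-1-3 — violates.
(b) /hzʀʔ/: profile 3-4-7-1 — violates.
(c) /nɾxq/: profile 5-7-3-1 — violates.
(d) /ɫʀ/: profile 6-7 — obeys.
(e) /ɾʃ/: profile 7-3 — violates.
(f) /jk/: profile 8-1 — violates.
(g) /nd/: profile 5-2 — violates.

d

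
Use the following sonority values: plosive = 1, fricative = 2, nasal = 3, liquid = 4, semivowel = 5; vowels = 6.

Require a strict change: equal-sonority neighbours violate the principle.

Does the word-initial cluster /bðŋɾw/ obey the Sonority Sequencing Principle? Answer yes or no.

/b/: plosive = 1.
/ð/: fricative = 2.
/ŋ/: nasal = 3.
/ɾ/: liquid = 4.
/w/: semivowel = 5.
The profile 1-2-3-4-5 strictly rises, so the word-initial cluster satisfies the SSP.

yes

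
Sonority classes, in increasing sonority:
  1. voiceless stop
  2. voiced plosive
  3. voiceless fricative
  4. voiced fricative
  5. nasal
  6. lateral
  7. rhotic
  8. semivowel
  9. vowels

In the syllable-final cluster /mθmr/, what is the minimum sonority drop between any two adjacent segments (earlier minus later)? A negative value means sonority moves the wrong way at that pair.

/m/ is a nasal (sonority 5).
/θ/ is a voiceless fricative (sonority 3).
/m/ is a nasal (sonority 5).
/r/ is a rhotic (sonority 7).
/m/→/θ/: change +2.
/θ/→/m/: change -2.
/m/→/r/: change -2.
Minimum = -2.

-2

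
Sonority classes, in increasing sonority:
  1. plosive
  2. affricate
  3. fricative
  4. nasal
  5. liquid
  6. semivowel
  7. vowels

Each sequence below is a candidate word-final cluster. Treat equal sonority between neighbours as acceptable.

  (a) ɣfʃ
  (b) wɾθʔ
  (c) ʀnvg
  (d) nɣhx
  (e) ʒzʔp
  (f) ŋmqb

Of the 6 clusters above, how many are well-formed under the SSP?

(a) 3-3-3 → obeys
(b) 6-5-3-1 → obeys
(c) 5-4-3-1 → obeys
(d) 4-3-3-3 → obeys
(e) 3-3-1-1 → obeys
(f) 4-4-1-1 → obeys

6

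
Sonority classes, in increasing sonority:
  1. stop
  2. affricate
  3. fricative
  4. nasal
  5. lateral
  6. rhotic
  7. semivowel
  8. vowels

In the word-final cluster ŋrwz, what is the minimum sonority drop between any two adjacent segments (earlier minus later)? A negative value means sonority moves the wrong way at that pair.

/ŋ/: nasal = 4.
/r/: rhotic = 6.
/w/: semivowel = 7.
/z/: fricative = 3.
/ŋ/→/r/: change -2.
/r/→/w/: change -1.
/w/→/z/: change +4.
Minimum = -2.

-2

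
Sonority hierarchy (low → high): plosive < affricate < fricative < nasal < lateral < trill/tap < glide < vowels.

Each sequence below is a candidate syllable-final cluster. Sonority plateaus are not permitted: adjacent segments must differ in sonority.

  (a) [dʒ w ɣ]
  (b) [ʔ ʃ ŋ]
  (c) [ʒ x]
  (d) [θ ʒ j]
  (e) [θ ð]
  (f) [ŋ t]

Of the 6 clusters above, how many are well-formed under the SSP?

1

(a) [dʒ w ɣ]: profile 2-7-3 — violates.
(b) [ʔ ʃ ŋ]: profile 1-3-4 — violates.
(c) [ʒ x]: profile 3-3 — violates.
(d) [θ ʒ j]: profile 3-3-7 — violates.
(e) [θ ð]: profile 3-3 — violates.
(f) [ŋ t]: profile 4-1 — obeys.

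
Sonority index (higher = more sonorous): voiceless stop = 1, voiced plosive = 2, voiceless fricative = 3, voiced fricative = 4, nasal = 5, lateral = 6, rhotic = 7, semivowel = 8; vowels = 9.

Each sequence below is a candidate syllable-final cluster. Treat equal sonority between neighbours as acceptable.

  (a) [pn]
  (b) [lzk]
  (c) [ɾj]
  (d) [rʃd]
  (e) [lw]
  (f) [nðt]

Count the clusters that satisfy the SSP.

(a) 1-5 → violates
(b) 6-4-1 → obeys
(c) 7-8 → violates
(d) 7-3-2 → obeys
(e) 6-8 → violates
(f) 5-4-1 → obeys

3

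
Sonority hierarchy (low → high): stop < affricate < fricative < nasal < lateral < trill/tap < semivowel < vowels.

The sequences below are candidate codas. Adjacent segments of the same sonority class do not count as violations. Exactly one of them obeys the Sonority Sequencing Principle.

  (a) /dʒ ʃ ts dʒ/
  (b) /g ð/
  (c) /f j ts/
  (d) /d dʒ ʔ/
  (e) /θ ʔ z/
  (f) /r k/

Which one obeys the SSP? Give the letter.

(a) 2-3-2-2 → violates
(b) 1-3 → violates
(c) 3-7-2 → violates
(d) 1-2-1 → violates
(e) 3-1-3 → violates
(f) 6-1 → obeys

f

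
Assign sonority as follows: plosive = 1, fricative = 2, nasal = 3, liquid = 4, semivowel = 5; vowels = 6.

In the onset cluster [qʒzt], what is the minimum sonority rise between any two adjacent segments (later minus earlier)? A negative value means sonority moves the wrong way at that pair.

/q/ is a plosive (sonority 1).
/ʒ/ is a fricative (sonority 2).
/z/ is a fricative (sonority 2).
/t/ is a plosive (sonority 1).
/q/→/ʒ/: change +1.
/ʒ/→/z/: change +0.
/z/→/t/: change -1.
Minimum = -1.

-1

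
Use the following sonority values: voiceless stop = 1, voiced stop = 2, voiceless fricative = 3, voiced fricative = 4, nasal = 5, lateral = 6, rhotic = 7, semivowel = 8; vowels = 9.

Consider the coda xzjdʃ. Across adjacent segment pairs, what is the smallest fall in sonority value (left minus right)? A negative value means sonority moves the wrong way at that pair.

-4

/x/ is a voiceless fricative (sonority 3).
/z/ is a voiced fricative (sonority 4).
/j/ is a semivowel (sonority 8).
/d/ is a voiced stop (sonority 2).
/ʃ/ is a voiceless fricative (sonority 3).
/x/→/z/: change -1.
/z/→/j/: change -4.
/j/→/d/: change +6.
/d/→/ʃ/: change -1.
Minimum = -4.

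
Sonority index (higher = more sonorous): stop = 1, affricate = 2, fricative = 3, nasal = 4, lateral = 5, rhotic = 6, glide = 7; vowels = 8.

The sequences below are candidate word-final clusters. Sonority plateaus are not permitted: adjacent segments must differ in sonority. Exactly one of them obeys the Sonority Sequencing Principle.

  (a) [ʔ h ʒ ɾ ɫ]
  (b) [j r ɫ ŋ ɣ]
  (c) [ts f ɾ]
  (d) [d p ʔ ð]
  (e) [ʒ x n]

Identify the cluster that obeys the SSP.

b

(a) sonority 1-3-3-6-5: ill-formed.
(b) sonority 7-6-5-4-3: well-formed.
(c) sonority 2-3-6: ill-formed.
(d) sonority 1-1-1-3: ill-formed.
(e) sonority 3-3-4: ill-formed.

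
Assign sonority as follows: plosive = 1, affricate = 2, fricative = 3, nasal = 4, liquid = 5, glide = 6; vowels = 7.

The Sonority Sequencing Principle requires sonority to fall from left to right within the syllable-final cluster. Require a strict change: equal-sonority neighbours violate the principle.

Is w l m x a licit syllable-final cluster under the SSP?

yes

/w/: glide = 6.
/l/: liquid = 5.
/m/: nasal = 4.
/x/: fricative = 3.
The profile 6-5-4-3 strictly falls, so the syllable-final cluster satisfies the SSP.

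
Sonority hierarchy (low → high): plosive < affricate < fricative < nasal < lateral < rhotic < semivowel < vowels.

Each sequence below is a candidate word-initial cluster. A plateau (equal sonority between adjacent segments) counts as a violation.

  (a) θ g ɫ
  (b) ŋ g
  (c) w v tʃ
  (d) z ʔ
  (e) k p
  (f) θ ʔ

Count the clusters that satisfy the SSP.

(a) sonority 3-1-5: ill-formed.
(b) sonority 4-1: ill-formed.
(c) sonority 7-3-2: ill-formed.
(d) sonority 3-1: ill-formed.
(e) sonority 1-1: ill-formed.
(f) sonority 3-1: ill-formed.

0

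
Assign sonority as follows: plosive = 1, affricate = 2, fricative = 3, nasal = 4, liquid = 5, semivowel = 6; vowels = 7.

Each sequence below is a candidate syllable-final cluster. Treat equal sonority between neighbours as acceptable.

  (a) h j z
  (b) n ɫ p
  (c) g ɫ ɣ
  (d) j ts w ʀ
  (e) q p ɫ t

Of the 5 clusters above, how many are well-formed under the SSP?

0

(a) h j z: profile 3-6-3 — violates.
(b) n ɫ p: profile 4-5-1 — violates.
(c) g ɫ ɣ: profile 1-5-3 — violates.
(d) j ts w ʀ: profile 6-2-6-5 — violates.
(e) q p ɫ t: profile 1-1-5-1 — violates.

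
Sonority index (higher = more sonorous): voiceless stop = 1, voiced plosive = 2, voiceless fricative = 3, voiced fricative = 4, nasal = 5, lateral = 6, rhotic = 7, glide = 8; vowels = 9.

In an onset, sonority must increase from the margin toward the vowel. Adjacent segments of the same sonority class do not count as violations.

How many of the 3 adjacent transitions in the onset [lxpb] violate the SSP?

/l/: lateral = 6.
/x/: voiceless fricative = 3.
/p/: voiceless stop = 1.
/b/: voiced plosive = 2.
/l/→/x/: 6→3 (does not rise) — violation.
/x/→/p/: 3→1 (does not rise) — violation.
/p/→/b/: 1→2 (rises) — ok.

2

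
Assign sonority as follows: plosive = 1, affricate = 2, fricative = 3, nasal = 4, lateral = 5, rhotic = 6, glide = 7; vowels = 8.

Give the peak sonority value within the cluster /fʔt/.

/f/: fricative = 3.
/ʔ/: plosive = 1.
/t/: plosive = 1.
The maximum is 3.

3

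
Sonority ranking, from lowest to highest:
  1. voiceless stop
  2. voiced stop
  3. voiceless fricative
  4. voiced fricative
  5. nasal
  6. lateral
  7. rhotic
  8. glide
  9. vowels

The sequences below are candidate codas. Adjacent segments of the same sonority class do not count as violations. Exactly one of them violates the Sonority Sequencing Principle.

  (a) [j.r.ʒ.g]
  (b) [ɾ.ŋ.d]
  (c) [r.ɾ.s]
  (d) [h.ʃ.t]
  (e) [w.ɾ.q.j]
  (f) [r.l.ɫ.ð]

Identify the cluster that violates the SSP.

(a) 8-7-4-2 → obeys
(b) 7-5-2 → obeys
(c) 7-7-3 → obeys
(d) 3-3-1 → obeys
(e) 8-7-1-8 → violates
(f) 7-6-6-4 → obeys

e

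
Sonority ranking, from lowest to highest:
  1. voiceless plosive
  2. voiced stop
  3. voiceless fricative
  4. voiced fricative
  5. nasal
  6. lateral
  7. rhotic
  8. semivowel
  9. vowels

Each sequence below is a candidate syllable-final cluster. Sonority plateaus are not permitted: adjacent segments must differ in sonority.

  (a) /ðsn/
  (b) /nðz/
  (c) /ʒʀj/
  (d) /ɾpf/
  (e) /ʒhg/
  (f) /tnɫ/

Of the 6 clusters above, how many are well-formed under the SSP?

1

(a) /ðsn/: profile 4-3-5 — violates.
(b) /nðz/: profile 5-4-4 — violates.
(c) /ʒʀj/: profile 4-7-8 — violates.
(d) /ɾpf/: profile 7-1-3 — violates.
(e) /ʒhg/: profile 4-3-2 — obeys.
(f) /tnɫ/: profile 1-5-6 — violates.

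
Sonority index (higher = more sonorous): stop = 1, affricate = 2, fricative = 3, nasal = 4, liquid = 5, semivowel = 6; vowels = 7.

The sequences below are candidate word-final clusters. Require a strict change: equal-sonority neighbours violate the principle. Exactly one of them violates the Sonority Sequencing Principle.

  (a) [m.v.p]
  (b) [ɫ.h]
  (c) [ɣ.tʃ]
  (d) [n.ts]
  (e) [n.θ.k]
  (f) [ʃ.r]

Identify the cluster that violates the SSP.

f

(a) 4-3-1 → obeys
(b) 5-3 → obeys
(c) 3-2 → obeys
(d) 4-2 → obeys
(e) 4-3-1 → obeys
(f) 3-5 → violates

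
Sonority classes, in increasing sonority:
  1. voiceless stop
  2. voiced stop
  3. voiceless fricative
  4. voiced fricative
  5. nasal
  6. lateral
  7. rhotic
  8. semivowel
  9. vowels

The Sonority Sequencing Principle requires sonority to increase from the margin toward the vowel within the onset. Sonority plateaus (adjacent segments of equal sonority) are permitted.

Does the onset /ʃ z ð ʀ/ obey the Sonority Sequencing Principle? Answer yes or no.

yes

/ʃ/: voiceless fricative = 3.
/z/: voiced fricative = 4.
/ð/: voiced fricative = 4.
/ʀ/: rhotic = 7.
The profile 3-4-4-7 is non-decreasing (plateaus allowed), so the onset satisfies the SSP.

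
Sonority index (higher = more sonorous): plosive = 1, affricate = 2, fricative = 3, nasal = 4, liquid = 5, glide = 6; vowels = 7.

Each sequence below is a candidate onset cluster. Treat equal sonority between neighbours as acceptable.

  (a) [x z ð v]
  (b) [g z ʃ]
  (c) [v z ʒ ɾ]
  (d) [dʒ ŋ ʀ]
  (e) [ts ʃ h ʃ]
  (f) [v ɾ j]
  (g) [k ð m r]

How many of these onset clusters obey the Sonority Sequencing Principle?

7

(a) [x z ð v]: profile 3-3-3-3 — obeys.
(b) [g z ʃ]: profile 1-3-3 — obeys.
(c) [v z ʒ ɾ]: profile 3-3-3-5 — obeys.
(d) [dʒ ŋ ʀ]: profile 2-4-5 — obeys.
(e) [ts ʃ h ʃ]: profile 2-3-3-3 — obeys.
(f) [v ɾ j]: profile 3-5-6 — obeys.
(g) [k ð m r]: profile 1-3-4-5 — obeys.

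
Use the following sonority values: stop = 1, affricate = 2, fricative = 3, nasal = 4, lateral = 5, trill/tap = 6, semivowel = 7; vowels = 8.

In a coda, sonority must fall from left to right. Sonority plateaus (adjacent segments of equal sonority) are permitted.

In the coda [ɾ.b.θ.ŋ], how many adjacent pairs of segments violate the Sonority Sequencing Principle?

2

/ɾ/: trill/tap = 6.
/b/: stop = 1.
/θ/: fricative = 3.
/ŋ/: nasal = 4.
/ɾ/→/b/: 6→1 (falls) — ok.
/b/→/θ/: 1→3 (does not fall) — violation.
/θ/→/ŋ/: 3→4 (does not fall) — violation.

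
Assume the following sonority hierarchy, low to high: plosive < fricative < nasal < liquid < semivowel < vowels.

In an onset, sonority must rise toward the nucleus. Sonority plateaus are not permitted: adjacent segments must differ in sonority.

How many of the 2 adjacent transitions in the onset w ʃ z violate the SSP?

/w/: semivowel = 5.
/ʃ/: fricative = 2.
/z/: fricative = 2.
/w/→/ʃ/: 5→2 (does not rise) — violation.
/ʃ/→/z/: 2→2 (plateau) — violation.

2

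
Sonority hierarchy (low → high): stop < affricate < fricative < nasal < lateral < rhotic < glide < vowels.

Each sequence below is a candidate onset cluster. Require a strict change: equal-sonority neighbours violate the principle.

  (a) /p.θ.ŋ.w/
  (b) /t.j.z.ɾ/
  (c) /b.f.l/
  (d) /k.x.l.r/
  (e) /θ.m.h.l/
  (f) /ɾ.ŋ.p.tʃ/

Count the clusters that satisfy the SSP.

(a) sonority 1-3-4-7: well-formed.
(b) sonority 1-7-3-6: ill-formed.
(c) sonority 1-3-5: well-formed.
(d) sonority 1-3-5-6: well-formed.
(e) sonority 3-4-3-5: ill-formed.
(f) sonority 6-4-1-2: ill-formed.

3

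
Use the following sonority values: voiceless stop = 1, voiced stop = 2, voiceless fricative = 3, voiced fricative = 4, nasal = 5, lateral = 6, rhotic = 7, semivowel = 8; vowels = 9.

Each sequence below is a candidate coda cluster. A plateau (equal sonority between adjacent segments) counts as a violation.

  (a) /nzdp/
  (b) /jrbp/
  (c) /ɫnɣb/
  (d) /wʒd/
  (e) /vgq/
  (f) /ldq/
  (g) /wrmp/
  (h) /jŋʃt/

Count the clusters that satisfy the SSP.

8

(a) /nzdp/: profile 5-4-2-1 — obeys.
(b) /jrbp/: profile 8-7-2-1 — obeys.
(c) /ɫnɣb/: profile 6-5-4-2 — obeys.
(d) /wʒd/: profile 8-4-2 — obeys.
(e) /vgq/: profile 4-2-1 — obeys.
(f) /ldq/: profile 6-2-1 — obeys.
(g) /wrmp/: profile 8-7-5-1 — obeys.
(h) /jŋʃt/: profile 8-5-3-1 — obeys.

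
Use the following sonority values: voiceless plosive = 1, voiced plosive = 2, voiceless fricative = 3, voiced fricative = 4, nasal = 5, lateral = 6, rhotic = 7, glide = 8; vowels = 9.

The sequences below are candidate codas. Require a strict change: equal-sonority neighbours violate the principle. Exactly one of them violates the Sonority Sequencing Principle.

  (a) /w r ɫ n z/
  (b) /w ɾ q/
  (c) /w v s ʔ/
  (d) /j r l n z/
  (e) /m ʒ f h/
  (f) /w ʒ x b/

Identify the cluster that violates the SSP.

e

(a) sonority 8-7-6-5-4: well-formed.
(b) sonority 8-7-1: well-formed.
(c) sonority 8-4-3-1: well-formed.
(d) sonority 8-7-6-5-4: well-formed.
(e) sonority 5-4-3-3: ill-formed.
(f) sonority 8-4-3-2: well-formed.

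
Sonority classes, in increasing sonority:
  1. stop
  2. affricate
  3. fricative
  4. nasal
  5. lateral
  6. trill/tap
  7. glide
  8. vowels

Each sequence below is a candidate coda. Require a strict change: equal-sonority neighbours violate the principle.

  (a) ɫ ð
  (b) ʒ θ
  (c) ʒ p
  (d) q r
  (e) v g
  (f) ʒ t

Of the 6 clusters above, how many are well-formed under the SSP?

4

(a) 5-3 → obeys
(b) 3-3 → violates
(c) 3-1 → obeys
(d) 1-6 → violates
(e) 3-1 → obeys
(f) 3-1 → obeys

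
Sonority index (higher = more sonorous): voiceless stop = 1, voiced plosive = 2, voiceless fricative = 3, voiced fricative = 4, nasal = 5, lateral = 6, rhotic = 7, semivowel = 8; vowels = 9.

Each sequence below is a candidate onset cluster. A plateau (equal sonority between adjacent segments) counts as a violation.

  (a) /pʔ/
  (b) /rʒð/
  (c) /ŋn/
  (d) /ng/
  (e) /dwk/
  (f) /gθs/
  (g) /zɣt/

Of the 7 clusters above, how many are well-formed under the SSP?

(a) /pʔ/: profile 1-1 — violates.
(b) /rʒð/: profile 7-4-4 — violates.
(c) /ŋn/: profile 5-5 — violates.
(d) /ng/: profile 5-2 — violates.
(e) /dwk/: profile 2-8-1 — violates.
(f) /gθs/: profile 2-3-3 — violates.
(g) /zɣt/: profile 4-4-1 — violates.

0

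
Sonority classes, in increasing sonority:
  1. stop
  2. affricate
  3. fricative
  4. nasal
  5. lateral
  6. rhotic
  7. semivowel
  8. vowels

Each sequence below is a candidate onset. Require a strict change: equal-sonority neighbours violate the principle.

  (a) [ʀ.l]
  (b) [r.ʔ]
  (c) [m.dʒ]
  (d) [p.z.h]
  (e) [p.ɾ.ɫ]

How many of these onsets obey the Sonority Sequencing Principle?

(a) 6-5 → violates
(b) 6-1 → violates
(c) 4-2 → violates
(d) 1-3-3 → violates
(e) 1-6-5 → violates

0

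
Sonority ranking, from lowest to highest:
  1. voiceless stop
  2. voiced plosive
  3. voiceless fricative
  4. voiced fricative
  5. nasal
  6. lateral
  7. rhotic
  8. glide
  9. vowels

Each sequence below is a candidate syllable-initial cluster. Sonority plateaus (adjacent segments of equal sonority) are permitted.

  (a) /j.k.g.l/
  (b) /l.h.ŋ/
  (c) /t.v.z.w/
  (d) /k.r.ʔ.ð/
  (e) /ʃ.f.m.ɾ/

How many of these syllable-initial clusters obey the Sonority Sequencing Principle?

2

(a) sonority 8-1-2-6: ill-formed.
(b) sonority 6-3-5: ill-formed.
(c) sonority 1-4-4-8: well-formed.
(d) sonority 1-7-1-4: ill-formed.
(e) sonority 3-3-5-7: well-formed.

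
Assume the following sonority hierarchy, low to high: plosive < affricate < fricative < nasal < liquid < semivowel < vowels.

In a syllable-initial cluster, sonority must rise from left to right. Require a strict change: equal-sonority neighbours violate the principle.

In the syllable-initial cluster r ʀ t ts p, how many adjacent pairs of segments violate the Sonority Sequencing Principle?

/r/ is a liquid (sonority 5).
/ʀ/ is a liquid (sonority 5).
/t/ is a plosive (sonority 1).
/ts/ is an affricate (sonority 2).
/p/ is a plosive (sonority 1).
/r/→/ʀ/: 5→5 (plateau) — violation.
/ʀ/→/t/: 5→1 (does not rise) — violation.
/t/→/ts/: 1→2 (rises) — ok.
/ts/→/p/: 2→1 (does not rise) — violation.

3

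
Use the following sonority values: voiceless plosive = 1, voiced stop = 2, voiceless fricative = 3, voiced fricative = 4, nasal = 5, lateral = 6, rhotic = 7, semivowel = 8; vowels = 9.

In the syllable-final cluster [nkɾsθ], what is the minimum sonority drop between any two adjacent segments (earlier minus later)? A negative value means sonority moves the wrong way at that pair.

/n/: nasal = 5.
/k/: voiceless plosive = 1.
/ɾ/: rhotic = 7.
/s/: voiceless fricative = 3.
/θ/: voiceless fricative = 3.
/n/→/k/: change +4.
/k/→/ɾ/: change -6.
/ɾ/→/s/: change +4.
/s/→/θ/: change +0.
Minimum = -6.

-6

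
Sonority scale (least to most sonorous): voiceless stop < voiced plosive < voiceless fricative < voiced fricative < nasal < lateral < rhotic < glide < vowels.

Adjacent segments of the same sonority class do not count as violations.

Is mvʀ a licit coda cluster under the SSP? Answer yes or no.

/m/: nasal = 5.
/v/: voiced fricative = 4.
/ʀ/: rhotic = 7.
The profile is 5-4-7. Between /v/ (4) and /ʀ/ (7) sonority does not fall, so the cluster violates the SSP.

no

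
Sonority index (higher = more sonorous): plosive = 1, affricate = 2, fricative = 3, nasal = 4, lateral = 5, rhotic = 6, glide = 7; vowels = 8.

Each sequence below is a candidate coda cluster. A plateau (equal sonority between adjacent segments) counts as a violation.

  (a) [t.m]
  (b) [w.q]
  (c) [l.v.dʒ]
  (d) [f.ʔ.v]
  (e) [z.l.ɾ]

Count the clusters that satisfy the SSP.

(a) [t.m]: profile 1-4 — violates.
(b) [w.q]: profile 7-1 — obeys.
(c) [l.v.dʒ]: profile 5-3-2 — obeys.
(d) [f.ʔ.v]: profile 3-1-3 — violates.
(e) [z.l.ɾ]: profile 3-5-6 — violates.

2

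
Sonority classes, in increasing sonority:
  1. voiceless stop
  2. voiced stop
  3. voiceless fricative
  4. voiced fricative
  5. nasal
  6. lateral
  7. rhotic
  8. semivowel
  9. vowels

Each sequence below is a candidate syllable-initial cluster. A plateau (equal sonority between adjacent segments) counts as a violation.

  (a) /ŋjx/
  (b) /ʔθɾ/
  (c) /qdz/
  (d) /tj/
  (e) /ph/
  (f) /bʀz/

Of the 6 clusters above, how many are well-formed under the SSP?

4

(a) /ŋjx/: profile 5-8-3 — violates.
(b) /ʔθɾ/: profile 1-3-7 — obeys.
(c) /qdz/: profile 1-2-4 — obeys.
(d) /tj/: profile 1-8 — obeys.
(e) /ph/: profile 1-3 — obeys.
(f) /bʀz/: profile 2-7-4 — violates.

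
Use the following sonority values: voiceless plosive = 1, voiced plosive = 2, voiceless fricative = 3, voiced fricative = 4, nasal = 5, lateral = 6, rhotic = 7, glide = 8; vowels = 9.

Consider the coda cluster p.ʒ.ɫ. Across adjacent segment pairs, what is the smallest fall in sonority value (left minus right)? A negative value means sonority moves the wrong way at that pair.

-3

/p/: voiceless plosive = 1.
/ʒ/: voiced fricative = 4.
/ɫ/: lateral = 6.
/p/→/ʒ/: change -3.
/ʒ/→/ɫ/: change -2.
Minimum = -3.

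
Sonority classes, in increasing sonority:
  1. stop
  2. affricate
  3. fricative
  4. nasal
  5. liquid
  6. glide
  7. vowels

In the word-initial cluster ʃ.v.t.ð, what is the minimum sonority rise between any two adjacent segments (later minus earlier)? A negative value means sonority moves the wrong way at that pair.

/ʃ/ is a fricative (sonority 3).
/v/ is a fricative (sonority 3).
/t/ is a stop (sonority 1).
/ð/ is a fricative (sonority 3).
/ʃ/→/v/: change +0.
/v/→/t/: change -2.
/t/→/ð/: change +2.
Minimum = -2.

-2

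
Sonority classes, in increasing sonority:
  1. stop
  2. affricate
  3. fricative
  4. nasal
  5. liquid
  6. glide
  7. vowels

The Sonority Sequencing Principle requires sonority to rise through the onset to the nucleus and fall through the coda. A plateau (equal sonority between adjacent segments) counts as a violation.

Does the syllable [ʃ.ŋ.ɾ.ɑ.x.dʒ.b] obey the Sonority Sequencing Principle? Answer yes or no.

yes

Onset: /ʃ/ is a fricative (sonority 3), /ŋ/ is a nasal (sonority 4), /ɾ/ is a liquid (sonority 5); then the nucleus /ɑ/ (sonority 7).
Onset profile 3-4-5-7 — rises to the nucleus.
Coda: /x/ is a fricative (sonority 3), /dʒ/ is an affricate (sonority 2), /b/ is a stop (sonority 1).
Coda profile 7-3-2-1 — falls from the nucleus.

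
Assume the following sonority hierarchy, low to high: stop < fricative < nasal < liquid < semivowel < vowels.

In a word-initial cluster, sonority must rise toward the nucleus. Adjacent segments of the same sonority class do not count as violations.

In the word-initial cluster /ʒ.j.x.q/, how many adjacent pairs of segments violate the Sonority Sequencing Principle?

2

/ʒ/: fricative = 2.
/j/: semivowel = 5.
/x/: fricative = 2.
/q/: stop = 1.
/ʒ/→/j/: 2→5 (rises) — ok.
/j/→/x/: 5→2 (does not rise) — violation.
/x/→/q/: 2→1 (does not rise) — violation.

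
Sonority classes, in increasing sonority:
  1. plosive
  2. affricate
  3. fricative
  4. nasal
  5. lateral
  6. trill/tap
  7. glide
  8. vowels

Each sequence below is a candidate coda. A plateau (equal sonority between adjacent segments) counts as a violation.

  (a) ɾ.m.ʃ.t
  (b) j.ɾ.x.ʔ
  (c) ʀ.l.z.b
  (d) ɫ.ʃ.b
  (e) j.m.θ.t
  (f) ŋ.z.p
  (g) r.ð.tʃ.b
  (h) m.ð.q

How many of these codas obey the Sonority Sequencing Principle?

(a) ɾ.m.ʃ.t: profile 6-4-3-1 — obeys.
(b) j.ɾ.x.ʔ: profile 7-6-3-1 — obeys.
(c) ʀ.l.z.b: profile 6-5-3-1 — obeys.
(d) ɫ.ʃ.b: profile 5-3-1 — obeys.
(e) j.m.θ.t: profile 7-4-3-1 — obeys.
(f) ŋ.z.p: profile 4-3-1 — obeys.
(g) r.ð.tʃ.b: profile 6-3-2-1 — obeys.
(h) m.ð.q: profile 4-3-1 — obeys.

8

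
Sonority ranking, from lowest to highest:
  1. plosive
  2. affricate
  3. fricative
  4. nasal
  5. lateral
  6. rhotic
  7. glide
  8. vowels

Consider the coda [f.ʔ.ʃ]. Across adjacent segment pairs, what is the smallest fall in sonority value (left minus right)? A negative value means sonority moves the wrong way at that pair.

/f/ is a fricative (sonority 3).
/ʔ/ is a plosive (sonority 1).
/ʃ/ is a fricative (sonority 3).
/f/→/ʔ/: change +2.
/ʔ/→/ʃ/: change -2.
Minimum = -2.

-2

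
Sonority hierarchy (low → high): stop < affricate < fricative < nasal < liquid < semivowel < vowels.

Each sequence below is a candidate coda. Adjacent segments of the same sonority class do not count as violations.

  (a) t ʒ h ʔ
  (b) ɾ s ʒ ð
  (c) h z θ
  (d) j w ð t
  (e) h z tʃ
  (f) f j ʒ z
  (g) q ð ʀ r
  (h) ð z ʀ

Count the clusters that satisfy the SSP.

(a) sonority 1-3-3-1: ill-formed.
(b) sonority 5-3-3-3: well-formed.
(c) sonority 3-3-3: well-formed.
(d) sonority 6-6-3-1: well-formed.
(e) sonority 3-3-2: well-formed.
(f) sonority 3-6-3-3: ill-formed.
(g) sonority 1-3-5-5: ill-formed.
(h) sonority 3-3-5: ill-formed.

4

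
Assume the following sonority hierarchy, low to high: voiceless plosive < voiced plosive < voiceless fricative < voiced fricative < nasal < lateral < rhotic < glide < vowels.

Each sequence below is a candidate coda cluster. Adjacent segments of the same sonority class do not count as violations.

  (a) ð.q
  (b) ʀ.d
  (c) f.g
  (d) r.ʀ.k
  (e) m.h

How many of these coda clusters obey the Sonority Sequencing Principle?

5

(a) sonority 4-1: well-formed.
(b) sonority 7-2: well-formed.
(c) sonority 3-2: well-formed.
(d) sonority 7-7-1: well-formed.
(e) sonority 5-3: well-formed.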